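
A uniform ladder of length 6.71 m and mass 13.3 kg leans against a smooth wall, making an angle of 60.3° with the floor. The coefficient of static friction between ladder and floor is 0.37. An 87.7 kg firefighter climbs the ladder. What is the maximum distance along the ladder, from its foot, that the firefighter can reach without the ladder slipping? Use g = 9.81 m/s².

d ≈ 4.5 m

Take moments about the foot of the ladder.
Ladder weight 13.3×9.81 = 130.5 N acts at 3.355 m along the ladder; its horizontal arm is 3.355·cos60.3° = 1.662 m → τ = 216.9 N·m clockwise.
Firefighter weight 87.7×9.81 = 860.3 N at distance d → arm d·cos60.3° → τ = 860.3·d·0.4955 clockwise.
Wall normal N at the top has arm L sinθ = 5.829 m counterclockwise, so Στ = 0 gives N·5.829 = 216.9 + 426.3·d.
ΣFy = 0 ⇒ N_floor = 990.8 N, so the maximum friction is μ_s·N_floor = 0.37×990.8 = 366.6 N. ΣFx = 0 ⇒ N_wall = f, so at the slipping point N = 366.6 N.
Substituting: 366.6×5.829 = 216.9 + 426.3·d ⇒ d = (2137 − 216.9) / 426.3 = 4.5 m.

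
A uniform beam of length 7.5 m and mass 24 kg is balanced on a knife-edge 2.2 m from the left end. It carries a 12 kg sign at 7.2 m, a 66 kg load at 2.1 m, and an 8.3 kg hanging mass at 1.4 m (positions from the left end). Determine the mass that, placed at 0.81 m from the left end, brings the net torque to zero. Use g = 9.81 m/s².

About the knife-edge (at 2.2 m from the left end):
Beam weight: 24 × 9.81 = 235.4 N down at 3.75 m → arm 1.55 m, τ = 235.4 × 1.55 = 364.9 N·m clockwise.
Sign: 12 × 9.81 = 117.7 N down at 7.2 m → arm 5 m, τ = 117.7 × 5 = 588.5 N·m clockwise.
Load: 66 × 9.81 = 647.5 N down at 2.1 m → arm 0.1 m, τ = 647.5 × 0.1 = 64.75 N·m counterclockwise.
Hanging mass: 8.3 × 9.81 = 81.42 N down at 1.4 m → arm 0.8 m, τ = 81.42 × 0.8 = 65.14 N·m counterclockwise.
Net moment of known loads = 823.5 N·m clockwise.
An unknown mass m at 0.81 m has arm 1.39 m; its moment is m·g·1.39 counterclockwise.
For rotational equilibrium, m × 9.81 × 1.39 = 823.5, so m = 823.5 / (9.81 × 1.39) = 60.4 kg.

m ≈ 60.4 kg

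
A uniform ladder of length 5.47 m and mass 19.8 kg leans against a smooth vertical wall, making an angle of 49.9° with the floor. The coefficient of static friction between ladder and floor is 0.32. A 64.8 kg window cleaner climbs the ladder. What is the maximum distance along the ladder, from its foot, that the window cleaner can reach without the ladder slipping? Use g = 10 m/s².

d ≈ 1.88 m

Sum moments about the foot of the ladder (the floor normal and friction both act there and drop out).
Ladder weight 19.8×10 = 198 N acts at 2.735 m along the ladder; its horizontal arm is 2.735·cos49.9° = 1.762 m → τ = 348.9 N·m clockwise.
Window cleaner weight 64.8×10 = 648 N at distance d → arm d·cos49.9° → τ = 648·d·0.6441 clockwise.
Wall normal N at the top has arm L sinθ = 4.184 m counterclockwise, so Στ = 0 gives N·4.184 = 348.9 + 417.4·d.
ΣFy = 0 ⇒ N_floor = 846 N, so the maximum friction is μ_s·N_floor = 0.32×846 = 270.7 N. ΣFx = 0 ⇒ N_wall = f, so at the slipping point N = 270.7 N.
Substituting: 270.7×4.184 = 348.9 + 417.4·d ⇒ d = (1133 − 348.9) / 417.4 = 1.88 m.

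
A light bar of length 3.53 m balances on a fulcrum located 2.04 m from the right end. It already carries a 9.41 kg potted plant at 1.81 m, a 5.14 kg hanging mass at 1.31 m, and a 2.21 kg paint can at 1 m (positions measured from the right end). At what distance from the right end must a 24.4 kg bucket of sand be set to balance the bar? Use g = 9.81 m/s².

x ≈ 2.38 m from the right end

Sum moments about the fulcrum (at 2.04 m from the right end) (the support reaction has zero arm there).
Potted plant: 9.41 × 9.81 = 92.31 N down at 1.81 m → arm 0.23 m, τ = 92.31 × 0.23 = 21.23 N·m clockwise.
Hanging mass: 5.14 × 9.81 = 50.42 N down at 1.31 m → arm 0.73 m, τ = 50.42 × 0.73 = 36.81 N·m clockwise.
Paint can: 2.21 × 9.81 = 21.68 N down at 1 m → arm 1.04 m, τ = 21.68 × 1.04 = 22.55 N·m clockwise.
Net moment of existing loads = 80.59 N·m clockwise.
The bucket of sand weighs 24.4 × 9.81 = 239.4 N and must supply an equal counterclockwise moment, so its lever arm about the fulcrum is 80.59 / 239.4 = 0.337 m.
That puts it at 2.04 + 0.337 = 2.38 m from the right end.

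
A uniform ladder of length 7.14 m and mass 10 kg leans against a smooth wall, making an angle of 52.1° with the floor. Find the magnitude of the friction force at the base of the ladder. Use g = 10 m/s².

f ≈ 38.9 N

Take moments about the foot of the ladder.
Ladder weight 10×10 = 100 N acts at 3.57 m along the ladder; its horizontal arm is 3.57·cos52.1° = 2.193 m → τ = 219.3 N·m clockwise.
Wall normal N acts horizontally at the top; its moment arm is the height L sinθ = 7.14·sin52.1° = 5.634 m, counterclockwise.
For rotational equilibrium, N × 5.634 = 219.3, so N = 38.9 N.
ΣFx = 0: friction at the foot balances the wall's push, so f = N_wall = 38.9 N.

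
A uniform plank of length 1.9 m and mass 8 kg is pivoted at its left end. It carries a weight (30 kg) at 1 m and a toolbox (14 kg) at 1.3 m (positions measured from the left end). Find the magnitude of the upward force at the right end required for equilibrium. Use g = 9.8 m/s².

About the left end:
Beam weight: 8 × 9.8 = 78.4 N down at 0.95 m → arm 0.95 m, τ = 78.4 × 0.95 = 74.48 N·m clockwise.
Weight: 30 × 9.8 = 294 N down at 1 m → arm 1 m, τ = 294 × 1 = 294 N·m clockwise.
Toolbox: 14 × 9.8 = 137.2 N down at 1.3 m → arm 1.3 m, τ = 137.2 × 1.3 = 178.4 N·m clockwise.
Net moment of the loads = 546.9 N·m clockwise.
The upward force F acts at the right end, arm 1.9 m, giving F × 1.9 counterclockwise.
Balancing moments: F × 1.9 = 546.9, giving F = 546.9 / 1.9 = 288 N.

F ≈ 288 N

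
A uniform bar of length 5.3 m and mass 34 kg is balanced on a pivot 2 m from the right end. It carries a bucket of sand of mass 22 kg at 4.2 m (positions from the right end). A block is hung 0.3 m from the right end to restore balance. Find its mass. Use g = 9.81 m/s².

Choose the pivot (at 2 m from the right end) as the axis so the support reaction has zero arm there.
Beam weight: 34 × 9.81 = 333.5 N down at 2.65 m → arm 0.65 m, τ = 333.5 × 0.65 = 216.8 N·m counterclockwise.
Bucket of sand: 22 × 9.81 = 215.8 N down at 4.2 m → arm 2.2 m, τ = 215.8 × 2.2 = 474.8 N·m counterclockwise.
Net moment of known loads = 691.6 N·m counterclockwise.
An unknown mass m at 0.3 m has arm 1.7 m; its moment is m·g·1.7 clockwise.
Στ = 0 ⇒ m × 9.81 × 1.7 = 691.6 ⇒ m = 691.6 / (9.81 × 1.7) = 41.5 kg.

m ≈ 41.5 kg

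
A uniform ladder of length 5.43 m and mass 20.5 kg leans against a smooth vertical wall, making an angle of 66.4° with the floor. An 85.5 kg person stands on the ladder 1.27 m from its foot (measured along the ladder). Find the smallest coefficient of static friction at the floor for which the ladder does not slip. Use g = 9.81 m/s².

Sum moments about the foot of the ladder (the floor normal and friction both act there and drop out).
Ladder weight 20.5×9.81 = 201.1 N acts at 2.715 m along the ladder; its horizontal arm is 2.715·cos66.4° = 1.087 m → τ = 218.6 N·m clockwise.
Person: 85.5×9.81 = 838.8 N at 1.27 m → arm 0.5084 m → τ = 426.4 N·m clockwise.
Wall normal N acts horizontally at the top; its moment arm is the height L sinθ = 5.43·sin66.4° = 4.976 m, counterclockwise.
Setting net torque to zero: N × 4.976 = 645 → N = 129.6 N.
ΣFx = 0 ⇒ f = N_wall = 129.6 N. ΣFy = 0 ⇒ N_floor = 1040 N.
μ_min = f / N_floor = 129.6 / 1040 = 0.125.

μ_min ≈ 0.125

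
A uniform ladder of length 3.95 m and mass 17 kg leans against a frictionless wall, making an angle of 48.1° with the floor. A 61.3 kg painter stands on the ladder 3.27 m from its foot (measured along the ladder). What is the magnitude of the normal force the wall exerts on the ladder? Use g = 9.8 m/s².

N_wall ≈ 521 N

Sum moments about the foot of the ladder (the floor normal and friction both act there and drop out).
Ladder weight 17×9.8 = 166.6 N acts at 1.975 m along the ladder; its horizontal arm is 1.975·cos48.1° = 1.319 m → τ = 219.7 N·m clockwise.
Painter: 61.3×9.8 = 600.7 N at 3.27 m → arm 2.184 m → τ = 1312 N·m clockwise.
Wall normal N acts horizontally at the top; its moment arm is the height L sinθ = 3.95·sin48.1° = 2.94 m, counterclockwise.
Setting net torque to zero: N × 2.94 = 1532 → N = 521 N.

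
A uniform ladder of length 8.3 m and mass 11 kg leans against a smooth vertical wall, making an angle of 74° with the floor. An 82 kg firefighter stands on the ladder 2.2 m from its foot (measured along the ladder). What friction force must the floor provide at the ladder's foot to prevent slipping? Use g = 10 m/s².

Sum moments about the foot of the ladder (the floor normal and friction both act there and drop out).
Ladder weight 11×10 = 110 N acts at 4.15 m along the ladder; its horizontal arm is 4.15·cos74° = 1.144 m → τ = 125.8 N·m clockwise.
Firefighter: 82×10 = 820 N at 2.2 m → arm 0.6064 m → τ = 497.2 N·m clockwise.
Wall normal N acts horizontally at the top; its moment arm is the height L sinθ = 8.3·sin74° = 7.978 m, counterclockwise.
For rotational equilibrium, N × 7.978 = 623, so N = 78.1 N.
ΣFx = 0: friction at the foot balances the wall's push, so f = N_wall = 78.1 N.

f ≈ 78.1 N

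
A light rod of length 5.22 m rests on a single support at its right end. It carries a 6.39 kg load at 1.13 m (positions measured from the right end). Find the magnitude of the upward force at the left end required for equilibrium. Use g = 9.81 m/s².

Take moments about the right end.
Load: 6.39 × 9.81 = 62.69 N down at 1.13 m → arm 1.13 m, τ = 62.69 × 1.13 = 70.84 N·m counterclockwise.
Net moment of the loads = 70.84 N·m counterclockwise.
The upward force F acts at the left end, arm 5.22 m, giving F × 5.22 clockwise.
Balancing moments: F × 5.22 = 70.84, giving F = 70.84 / 5.22 = 13.6 N.

F ≈ 13.6 N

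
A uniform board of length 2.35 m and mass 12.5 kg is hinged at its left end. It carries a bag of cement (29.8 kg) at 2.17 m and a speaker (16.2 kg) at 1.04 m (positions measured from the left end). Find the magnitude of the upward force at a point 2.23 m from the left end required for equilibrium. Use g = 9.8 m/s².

Sum moments about the left end (the unknown pivot reaction has zero arm there).
Beam weight: 12.5 × 9.8 = 122.5 N down at 1.175 m → arm 1.175 m, τ = 122.5 × 1.175 = 143.9 N·m clockwise.
Bag of cement: 29.8 × 9.8 = 292 N down at 2.17 m → arm 2.17 m, τ = 292 × 2.17 = 633.6 N·m clockwise.
Speaker: 16.2 × 9.8 = 158.8 N down at 1.04 m → arm 1.04 m, τ = 158.8 × 1.04 = 165.2 N·m clockwise.
Net moment of the loads = 942.7 N·m clockwise.
The upward force F acts at a point 2.23 m from the left end, arm 2.23 m, giving F × 2.23 counterclockwise.
Setting net torque to zero: F × 2.23 = 942.7 → F = 942.7 / 2.23 = 423 N.

F ≈ 423 N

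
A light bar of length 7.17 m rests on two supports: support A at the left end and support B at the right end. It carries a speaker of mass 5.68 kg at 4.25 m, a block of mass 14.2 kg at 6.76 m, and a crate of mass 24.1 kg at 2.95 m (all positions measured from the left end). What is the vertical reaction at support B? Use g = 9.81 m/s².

R_B ≈ 262 N

Taking torques about support A:
Speaker: 5.68 × 9.81 = 55.72 N down at 4.25 m → arm 4.25 m, τ = 55.72 × 4.25 = 236.8 N·m clockwise.
Block: 14.2 × 9.81 = 139.3 N down at 6.76 m → arm 6.76 m, τ = 139.3 × 6.76 = 941.7 N·m clockwise.
Crate: 24.1 × 9.81 = 236.4 N down at 2.95 m → arm 2.95 m, τ = 236.4 × 2.95 = 697.4 N·m clockwise.
Net load moment about support A = 1876 N·m clockwise.
Reaction R at support B is upward at 7.17 m, arm 7.17 m → moment R × 7.17 counterclockwise.
Setting net torque to zero: R × 7.17 = 1876 → R = 262 N.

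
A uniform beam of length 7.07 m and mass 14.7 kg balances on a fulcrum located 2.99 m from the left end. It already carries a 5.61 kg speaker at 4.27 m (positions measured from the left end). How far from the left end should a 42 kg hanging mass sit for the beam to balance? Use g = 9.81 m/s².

x ≈ 2.63 m from the left end

Choose the fulcrum (at 2.99 m from the left end) as the axis so the support reaction has zero arm there.
Beam weight: 14.7 × 9.81 = 144.2 N down at 3.535 m → arm 0.545 m, τ = 144.2 × 0.545 = 78.59 N·m clockwise.
Speaker: 5.61 × 9.81 = 55.03 N down at 4.27 m → arm 1.28 m, τ = 55.03 × 1.28 = 70.44 N·m clockwise.
Net moment of existing loads = 149 N·m clockwise.
The hanging mass weighs 42 × 9.81 = 412 N and must supply an equal counterclockwise moment, so its lever arm about the fulcrum is 149 / 412 = 0.362 m.
That puts it at 2.99 − 0.362 = 2.63 m from the left end.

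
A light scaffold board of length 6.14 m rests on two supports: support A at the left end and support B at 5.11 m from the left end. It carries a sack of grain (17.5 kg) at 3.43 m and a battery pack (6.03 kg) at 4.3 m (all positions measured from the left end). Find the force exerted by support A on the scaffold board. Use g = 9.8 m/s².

R_A ≈ 65.8 N

Sum moments about support B (its reaction then has zero moment arm).
Sack of grain: 17.5 × 9.8 = 171.5 N down at 3.43 m → arm 1.68 m, τ = 171.5 × 1.68 = 288.1 N·m counterclockwise.
Battery pack: 6.03 × 9.8 = 59.09 N down at 4.3 m → arm 0.81 m, τ = 59.09 × 0.81 = 47.86 N·m counterclockwise.
Net load moment about support B = 336 N·m counterclockwise.
Reaction R at support A is upward at 0 m, arm 5.11 m → moment R × 5.11 clockwise.
Setting net torque to zero: R × 5.11 = 336 → R = 65.8 N.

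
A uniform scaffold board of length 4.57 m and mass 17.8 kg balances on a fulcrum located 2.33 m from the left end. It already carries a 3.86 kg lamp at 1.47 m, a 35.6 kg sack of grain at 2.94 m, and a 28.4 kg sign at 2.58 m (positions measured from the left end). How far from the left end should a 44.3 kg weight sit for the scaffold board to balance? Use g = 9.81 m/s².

x ≈ 1.77 m from the left end

Sum moments about the fulcrum (at 2.33 m from the left end) (the support reaction has zero arm there).
Beam weight: 17.8 × 9.81 = 174.6 N down at 2.285 m → arm 0.045 m, τ = 174.6 × 0.045 = 7.857 N·m counterclockwise.
Lamp: 3.86 × 9.81 = 37.87 N down at 1.47 m → arm 0.86 m, τ = 37.87 × 0.86 = 32.57 N·m counterclockwise.
Sack of grain: 35.6 × 9.81 = 349.2 N down at 2.94 m → arm 0.61 m, τ = 349.2 × 0.61 = 213 N·m clockwise.
Sign: 28.4 × 9.81 = 278.6 N down at 2.58 m → arm 0.25 m, τ = 278.6 × 0.25 = 69.65 N·m clockwise.
Net moment of existing loads = 242.2 N·m clockwise.
The weight weighs 44.3 × 9.81 = 434.6 N and must supply an equal counterclockwise moment, so its lever arm about the fulcrum is 242.2 / 434.6 = 0.557 m.
That puts it at 2.33 − 0.557 = 1.77 m from the left end.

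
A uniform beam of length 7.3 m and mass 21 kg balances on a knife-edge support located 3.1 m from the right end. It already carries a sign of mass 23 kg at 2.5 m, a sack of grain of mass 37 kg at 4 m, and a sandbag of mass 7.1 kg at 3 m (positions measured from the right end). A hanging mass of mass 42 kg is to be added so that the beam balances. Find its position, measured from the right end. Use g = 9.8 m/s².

x ≈ 2.38 m from the right end

About the knife-edge support (at 3.1 m from the right end):
Beam weight: 21 × 9.8 = 205.8 N down at 3.65 m → arm 0.55 m, τ = 205.8 × 0.55 = 113.2 N·m counterclockwise.
Sign: 23 × 9.8 = 225.4 N down at 2.5 m → arm 0.6 m, τ = 225.4 × 0.6 = 135.2 N·m clockwise.
Sack of grain: 37 × 9.8 = 362.6 N down at 4 m → arm 0.9 m, τ = 362.6 × 0.9 = 326.3 N·m counterclockwise.
Sandbag: 7.1 × 9.8 = 69.58 N down at 3 m → arm 0.1 m, τ = 69.58 × 0.1 = 6.958 N·m clockwise.
Net moment of existing loads = 297.3 N·m counterclockwise.
The hanging mass weighs 42 × 9.8 = 411.6 N and must supply an equal clockwise moment, so its lever arm about the knife-edge support is 297.3 / 411.6 = 0.722 m.
That puts it at 3.1 − 0.722 = 2.38 m from the right end.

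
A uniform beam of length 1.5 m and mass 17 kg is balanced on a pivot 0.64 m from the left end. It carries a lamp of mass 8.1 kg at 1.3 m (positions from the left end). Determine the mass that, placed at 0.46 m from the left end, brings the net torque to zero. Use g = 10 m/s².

m ≈ 40.1 kg

Taking torques about the pivot (at 0.64 m from the left end):
Beam weight: 17 × 10 = 170 N down at 0.75 m → arm 0.11 m, τ = 170 × 0.11 = 18.7 N·m clockwise.
Lamp: 8.1 × 10 = 81 N down at 1.3 m → arm 0.66 m, τ = 81 × 0.66 = 53.46 N·m clockwise.
Net moment of known loads = 72.16 N·m clockwise.
An unknown mass m at 0.46 m has arm 0.18 m; its moment is m·g·0.18 counterclockwise.
Setting net torque to zero: m × 10 × 0.18 = 72.16 → m = 72.16 / (10 × 0.18) = 40.1 kg.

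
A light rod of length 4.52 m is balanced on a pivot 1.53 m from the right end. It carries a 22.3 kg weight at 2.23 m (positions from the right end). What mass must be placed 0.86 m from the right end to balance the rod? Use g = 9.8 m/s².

m ≈ 23.3 kg

Choose the pivot (at 1.53 m from the right end) as the axis so the support reaction has zero arm there.
Weight: 22.3 × 9.8 = 218.5 N down at 2.23 m → arm 0.7 m, τ = 218.5 × 0.7 = 152.9 N·m counterclockwise.
Net moment of known loads = 152.9 N·m counterclockwise.
An unknown mass m at 0.86 m has arm 0.67 m; its moment is m·g·0.67 clockwise.
Στ = 0 ⇒ m × 9.8 × 0.67 = 152.9 ⇒ m = 152.9 / (9.8 × 0.67) = 23.3 kg.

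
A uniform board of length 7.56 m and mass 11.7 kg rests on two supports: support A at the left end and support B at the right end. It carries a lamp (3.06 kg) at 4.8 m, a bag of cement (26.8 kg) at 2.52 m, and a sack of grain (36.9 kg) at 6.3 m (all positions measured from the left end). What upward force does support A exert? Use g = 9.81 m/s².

Sum moments about support B (its reaction then has zero moment arm).
Beam weight: 11.7 × 9.81 = 114.8 N down at 3.78 m → arm 3.78 m, τ = 114.8 × 3.78 = 433.9 N·m counterclockwise.
Lamp: 3.06 × 9.81 = 30.02 N down at 4.8 m → arm 2.76 m, τ = 30.02 × 2.76 = 82.86 N·m counterclockwise.
Bag of cement: 26.8 × 9.81 = 262.9 N down at 2.52 m → arm 5.04 m, τ = 262.9 × 5.04 = 1325 N·m counterclockwise.
Sack of grain: 36.9 × 9.81 = 362 N down at 6.3 m → arm 1.26 m, τ = 362 × 1.26 = 456.1 N·m counterclockwise.
Net load moment about support B = 2298 N·m counterclockwise.
Reaction R at support A is upward at 0 m, arm 7.56 m → moment R × 7.56 clockwise.
Balancing moments: R × 7.56 = 2298, giving R = 304 N.

R_A ≈ 304 N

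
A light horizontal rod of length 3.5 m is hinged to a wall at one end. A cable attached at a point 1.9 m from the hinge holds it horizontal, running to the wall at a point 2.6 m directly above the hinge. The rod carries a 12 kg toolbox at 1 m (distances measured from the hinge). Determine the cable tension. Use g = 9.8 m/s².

Taking torques about the hinge:
Toolbox: 12 × 9.8 = 117.6 N down at 1 m → arm 1 m, τ = 117.6 × 1 = 117.6 N·m clockwise.
Total clockwise load moment = 117.6 N·m.
The cable tension T acts at 1.9 m; only its component perpendicular to the rod, T sinθ, produces torque. sinθ = h/√(h²+d²) = 2.6/√(2.6²+1.9²) = 0.8074.
Balancing moments: T × 1.9 × 0.8074 = 117.6, giving T = 117.6 / 1.534 = 76.7 N.

T ≈ 76.7 N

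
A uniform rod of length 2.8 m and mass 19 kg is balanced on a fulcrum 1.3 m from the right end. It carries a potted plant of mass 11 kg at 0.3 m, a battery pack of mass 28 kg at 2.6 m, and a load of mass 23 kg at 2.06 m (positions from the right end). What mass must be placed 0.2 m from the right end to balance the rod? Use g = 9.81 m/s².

m ≈ 40.7 kg

Taking torques about the fulcrum (at 1.3 m from the right end):
Beam weight: 19 × 9.81 = 186.4 N down at 1.4 m → arm 0.1 m, τ = 186.4 × 0.1 = 18.64 N·m counterclockwise.
Potted plant: 11 × 9.81 = 107.9 N down at 0.3 m → arm 1 m, τ = 107.9 × 1 = 107.9 N·m clockwise.
Battery pack: 28 × 9.81 = 274.7 N down at 2.6 m → arm 1.3 m, τ = 274.7 × 1.3 = 357.1 N·m counterclockwise.
Load: 23 × 9.81 = 225.6 N down at 2.06 m → arm 0.76 m, τ = 225.6 × 0.76 = 171.5 N·m counterclockwise.
Net moment of known loads = 439.3 N·m counterclockwise.
An unknown mass m at 0.2 m has arm 1.1 m; its moment is m·g·1.1 clockwise.
Setting net torque to zero: m × 9.81 × 1.1 = 439.3 → m = 439.3 / (9.81 × 1.1) = 40.7 kg.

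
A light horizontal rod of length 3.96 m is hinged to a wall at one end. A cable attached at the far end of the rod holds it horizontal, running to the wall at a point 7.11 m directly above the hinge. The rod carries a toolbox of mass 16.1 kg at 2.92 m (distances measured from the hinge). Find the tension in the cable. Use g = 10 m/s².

Choose the hinge as the axis so the unknown hinge reaction has zero arm there.
Toolbox: 16.1 × 10 = 161 N down at 2.92 m → arm 2.92 m, τ = 161 × 2.92 = 470.1 N·m clockwise.
Total clockwise load moment = 470.1 N·m.
The cable tension T acts at 3.96 m; only its component perpendicular to the rod, T sinθ, produces torque. sinθ = h/√(h²+d²) = 7.11/√(7.11²+3.96²) = 0.8736.
Balancing moments: T × 3.96 × 0.8736 = 470.1, giving T = 470.1 / 3.459 = 136 N.

T ≈ 136 N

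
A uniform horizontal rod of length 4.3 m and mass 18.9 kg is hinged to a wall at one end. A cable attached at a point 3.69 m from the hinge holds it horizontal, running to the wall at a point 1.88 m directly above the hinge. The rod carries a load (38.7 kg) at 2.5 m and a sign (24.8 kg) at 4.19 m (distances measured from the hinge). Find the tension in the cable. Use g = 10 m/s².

T ≈ 1440 N

Choose the hinge as the axis so the unknown hinge reaction has zero arm there.
Beam weight: 18.9 × 10 = 189 N down at 2.15 m → arm 2.15 m, τ = 189 × 2.15 = 406.3 N·m clockwise.
Load: 38.7 × 10 = 387 N down at 2.5 m → arm 2.5 m, τ = 387 × 2.5 = 967.5 N·m clockwise.
Sign: 24.8 × 10 = 248 N down at 4.19 m → arm 4.19 m, τ = 248 × 4.19 = 1039 N·m clockwise.
Total clockwise load moment = 2413 N·m.
The cable tension T acts at 3.69 m; only its component perpendicular to the rod, T sinθ, produces torque. sinθ = h/√(h²+d²) = 1.88/√(1.88²+3.69²) = 0.454.
Setting net torque to zero: T × 3.69 × 0.454 = 2413 → T = 2413 / 1.675 = 1440 N.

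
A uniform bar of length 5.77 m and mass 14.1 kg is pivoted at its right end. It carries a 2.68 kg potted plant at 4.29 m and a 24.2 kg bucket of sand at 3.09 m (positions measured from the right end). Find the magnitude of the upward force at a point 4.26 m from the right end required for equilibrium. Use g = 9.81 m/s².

Taking torques about the right end:
Beam weight: 14.1 × 9.81 = 138.3 N down at 2.885 m → arm 2.885 m, τ = 138.3 × 2.885 = 399 N·m counterclockwise.
Potted plant: 2.68 × 9.81 = 26.29 N down at 4.29 m → arm 4.29 m, τ = 26.29 × 4.29 = 112.8 N·m counterclockwise.
Bucket of sand: 24.2 × 9.81 = 237.4 N down at 3.09 m → arm 3.09 m, τ = 237.4 × 3.09 = 733.6 N·m counterclockwise.
Net moment of the loads = 1245 N·m counterclockwise.
The upward force F acts at a point 4.26 m from the right end, arm 4.26 m, giving F × 4.26 clockwise.
Setting net torque to zero: F × 4.26 = 1245 → F = 1245 / 4.26 = 292 N.

F ≈ 292 N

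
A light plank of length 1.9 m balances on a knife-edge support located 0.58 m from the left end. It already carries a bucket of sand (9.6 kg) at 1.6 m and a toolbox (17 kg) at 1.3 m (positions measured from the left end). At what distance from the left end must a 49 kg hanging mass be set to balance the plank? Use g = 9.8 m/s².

x ≈ 0.13 m from the left end

Choose the knife-edge support (at 0.58 m from the left end) as the axis so the support reaction has zero arm there.
Bucket of sand: 9.6 × 9.8 = 94.08 N down at 1.6 m → arm 1.02 m, τ = 94.08 × 1.02 = 95.96 N·m clockwise.
Toolbox: 17 × 9.8 = 166.6 N down at 1.3 m → arm 0.72 m, τ = 166.6 × 0.72 = 120 N·m clockwise.
Net moment of existing loads = 216 N·m clockwise.
The hanging mass weighs 49 × 9.8 = 480.2 N and must supply an equal counterclockwise moment, so its lever arm about the knife-edge support is 216 / 480.2 = 0.45 m.
That puts it at 0.58 − 0.45 = 0.13 m from the left end.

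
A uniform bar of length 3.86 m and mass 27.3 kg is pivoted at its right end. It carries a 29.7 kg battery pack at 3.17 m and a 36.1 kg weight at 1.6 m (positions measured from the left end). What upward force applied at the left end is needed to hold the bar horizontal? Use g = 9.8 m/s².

F ≈ 393 N

Sum moments about the right end (the unknown pivot reaction has zero arm there).
Beam weight: 27.3 × 9.8 = 267.5 N down at 1.93 m → arm 1.93 m, τ = 267.5 × 1.93 = 516.3 N·m counterclockwise.
Battery pack: 29.7 × 9.8 = 291.1 N down at 3.17 m → arm 0.69 m, τ = 291.1 × 0.69 = 200.9 N·m counterclockwise.
Weight: 36.1 × 9.8 = 353.8 N down at 1.6 m → arm 2.26 m, τ = 353.8 × 2.26 = 799.6 N·m counterclockwise.
Net moment of the loads = 1517 N·m counterclockwise.
The upward force F acts at the left end, arm 3.86 m, giving F × 3.86 clockwise.
For rotational equilibrium, F × 3.86 = 1517, so F = 1517 / 3.86 = 393 N.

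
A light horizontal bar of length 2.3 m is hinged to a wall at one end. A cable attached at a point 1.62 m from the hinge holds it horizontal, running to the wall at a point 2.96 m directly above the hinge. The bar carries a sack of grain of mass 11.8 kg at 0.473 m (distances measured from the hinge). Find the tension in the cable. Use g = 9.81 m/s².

Sum moments about the hinge (the unknown hinge reaction has zero arm there).
Sack of grain: 11.8 × 9.81 = 115.8 N down at 0.473 m → arm 0.473 m, τ = 115.8 × 0.473 = 54.77 N·m clockwise.
Total clockwise load moment = 54.77 N·m.
The cable tension T acts at 1.62 m; only its component perpendicular to the bar, T sinθ, produces torque. sinθ = h/√(h²+d²) = 2.96/√(2.96²+1.62²) = 0.8772.
Balancing moments: T × 1.62 × 0.8772 = 54.77, giving T = 54.77 / 1.421 = 38.5 N.

T ≈ 38.5 N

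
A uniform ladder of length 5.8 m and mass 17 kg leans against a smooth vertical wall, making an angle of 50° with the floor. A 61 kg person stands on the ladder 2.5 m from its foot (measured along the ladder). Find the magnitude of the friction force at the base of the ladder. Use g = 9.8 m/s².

About the foot of the ladder:
Ladder weight 17×9.8 = 166.6 N acts at 2.9 m along the ladder; its horizontal arm is 2.9·cos50° = 1.864 m → τ = 310.5 N·m clockwise.
Person: 61×9.8 = 597.8 N at 2.5 m → arm 1.607 m → τ = 960.7 N·m clockwise.
Wall normal N acts horizontally at the top; its moment arm is the height L sinθ = 5.8·sin50° = 4.443 m, counterclockwise.
Balancing moments: N × 4.443 = 1271, giving N = 286 N.
ΣFx = 0: friction at the foot balances the wall's push, so f = N_wall = 286 N.

f ≈ 286 N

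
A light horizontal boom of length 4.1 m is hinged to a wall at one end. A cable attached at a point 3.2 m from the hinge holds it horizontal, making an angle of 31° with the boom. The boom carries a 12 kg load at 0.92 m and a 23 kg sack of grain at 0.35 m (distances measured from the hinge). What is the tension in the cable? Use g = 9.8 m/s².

T ≈ 114 N

Taking torques about the hinge:
Load: 12 × 9.8 = 117.6 N down at 0.92 m → arm 0.92 m, τ = 117.6 × 0.92 = 108.2 N·m clockwise.
Sack of grain: 23 × 9.8 = 225.4 N down at 0.35 m → arm 0.35 m, τ = 225.4 × 0.35 = 78.89 N·m clockwise.
Total clockwise load moment = 187.1 N·m.
The cable tension T acts at 3.2 m; only its component perpendicular to the boom, T sinθ, produces torque. sin 31° = 0.515.
Balancing moments: T × 3.2 × 0.515 = 187.1, giving T = 187.1 / 1.648 = 114 N.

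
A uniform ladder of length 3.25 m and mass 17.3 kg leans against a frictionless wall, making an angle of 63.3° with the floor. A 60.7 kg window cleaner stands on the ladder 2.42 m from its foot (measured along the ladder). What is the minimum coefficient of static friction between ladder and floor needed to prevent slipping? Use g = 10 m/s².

Choose the foot of the ladder as the axis so the floor normal and friction both act there and drop out.
Ladder weight 17.3×10 = 173 N acts at 1.625 m along the ladder; its horizontal arm is 1.625·cos63.3° = 0.7301 m → τ = 126.3 N·m clockwise.
Window cleaner: 60.7×10 = 607 N at 2.42 m → arm 1.087 m → τ = 659.8 N·m clockwise.
Wall normal N acts horizontally at the top; its moment arm is the height L sinθ = 3.25·sin63.3° = 2.903 m, counterclockwise.
Setting net torque to zero: N × 2.903 = 786.1 → N = 270.8 N.
ΣFx = 0 ⇒ f = N_wall = 270.8 N. ΣFy = 0 ⇒ N_floor = 780 N.
μ_min = f / N_floor = 270.8 / 780 = 0.347.

μ_min ≈ 0.347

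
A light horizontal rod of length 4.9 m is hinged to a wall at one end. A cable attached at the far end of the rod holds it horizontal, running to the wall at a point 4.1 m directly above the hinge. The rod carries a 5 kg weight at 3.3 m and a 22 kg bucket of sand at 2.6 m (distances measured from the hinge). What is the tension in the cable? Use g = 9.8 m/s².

Choose the hinge as the axis so the unknown hinge reaction has zero arm there.
Weight: 5 × 9.8 = 49 N down at 3.3 m → arm 3.3 m, τ = 49 × 3.3 = 161.7 N·m clockwise.
Bucket of sand: 22 × 9.8 = 215.6 N down at 2.6 m → arm 2.6 m, τ = 215.6 × 2.6 = 560.6 N·m clockwise.
Total clockwise load moment = 722.3 N·m.
The cable tension T acts at 4.9 m; only its component perpendicular to the rod, T sinθ, produces torque. sinθ = h/√(h²+d²) = 4.1/√(4.1²+4.9²) = 0.6417.
Στ = 0 ⇒ T × 4.9 × 0.6417 = 722.3 ⇒ T = 722.3 / 3.144 = 230 N.

T ≈ 230 N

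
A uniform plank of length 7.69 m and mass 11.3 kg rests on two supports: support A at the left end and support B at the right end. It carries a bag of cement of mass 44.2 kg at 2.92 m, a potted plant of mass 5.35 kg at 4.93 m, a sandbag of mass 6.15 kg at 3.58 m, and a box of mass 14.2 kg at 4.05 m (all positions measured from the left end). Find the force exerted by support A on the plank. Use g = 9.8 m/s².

R_A ≈ 441 N

About support B:
Beam weight: 11.3 × 9.8 = 110.7 N down at 3.845 m → arm 3.845 m, τ = 110.7 × 3.845 = 425.6 N·m counterclockwise.
Bag of cement: 44.2 × 9.8 = 433.2 N down at 2.92 m → arm 4.77 m, τ = 433.2 × 4.77 = 2066 N·m counterclockwise.
Potted plant: 5.35 × 9.8 = 52.43 N down at 4.93 m → arm 2.76 m, τ = 52.43 × 2.76 = 144.7 N·m counterclockwise.
Sandbag: 6.15 × 9.8 = 60.27 N down at 3.58 m → arm 4.11 m, τ = 60.27 × 4.11 = 247.7 N·m counterclockwise.
Box: 14.2 × 9.8 = 139.2 N down at 4.05 m → arm 3.64 m, τ = 139.2 × 3.64 = 506.7 N·m counterclockwise.
Net load moment about support B = 3391 N·m counterclockwise.
Reaction R at support A is upward at 0 m, arm 7.69 m → moment R × 7.69 clockwise.
Setting net torque to zero: R × 7.69 = 3391 → R = 441 N.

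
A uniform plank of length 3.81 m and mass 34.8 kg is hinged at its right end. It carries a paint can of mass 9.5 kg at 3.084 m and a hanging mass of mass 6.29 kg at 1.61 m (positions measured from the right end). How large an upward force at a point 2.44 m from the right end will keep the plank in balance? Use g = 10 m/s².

F ≈ 433 N

Sum moments about the right end (the unknown pivot reaction has zero arm there).
Beam weight: 34.8 × 10 = 348 N down at 1.905 m → arm 1.905 m, τ = 348 × 1.905 = 662.9 N·m counterclockwise.
Paint can: 9.5 × 10 = 95 N down at 3.084 m → arm 3.084 m, τ = 95 × 3.084 = 293 N·m counterclockwise.
Hanging mass: 6.29 × 10 = 62.9 N down at 1.61 m → arm 1.61 m, τ = 62.9 × 1.61 = 101.3 N·m counterclockwise.
Net moment of the loads = 1057 N·m counterclockwise.
The upward force F acts at a point 2.44 m from the right end, arm 2.44 m, giving F × 2.44 clockwise.
Balancing moments: F × 2.44 = 1057, giving F = 1057 / 2.44 = 433 N.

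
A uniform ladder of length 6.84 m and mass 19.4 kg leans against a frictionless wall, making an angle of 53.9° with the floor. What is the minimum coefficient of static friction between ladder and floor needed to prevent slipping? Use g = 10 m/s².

μ_min ≈ 0.365

Take moments about the foot of the ladder.
Ladder weight 19.4×10 = 194 N acts at 3.42 m along the ladder; its horizontal arm is 3.42·cos53.9° = 2.015 m → τ = 390.9 N·m clockwise.
Wall normal N acts horizontally at the top; its moment arm is the height L sinθ = 6.84·sin53.9° = 5.527 m, counterclockwise.
Balancing moments: N × 5.527 = 390.9, giving N = 70.73 N.
ΣFx = 0 ⇒ f = N_wall = 70.73 N. ΣFy = 0 ⇒ N_floor = 194 N.
μ_min = f / N_floor = 70.73 / 194 = 0.365.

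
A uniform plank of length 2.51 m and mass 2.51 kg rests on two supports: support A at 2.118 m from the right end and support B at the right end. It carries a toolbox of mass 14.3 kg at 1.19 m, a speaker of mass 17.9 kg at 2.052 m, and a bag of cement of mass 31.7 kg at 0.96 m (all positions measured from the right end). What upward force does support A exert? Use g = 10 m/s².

Take moments about support B.
Beam weight: 2.51 × 10 = 25.1 N down at 1.255 m → arm 1.255 m, τ = 25.1 × 1.255 = 31.5 N·m counterclockwise.
Toolbox: 14.3 × 10 = 143 N down at 1.19 m → arm 1.19 m, τ = 143 × 1.19 = 170.2 N·m counterclockwise.
Speaker: 17.9 × 10 = 179 N down at 2.052 m → arm 2.052 m, τ = 179 × 2.052 = 367.3 N·m counterclockwise.
Bag of cement: 31.7 × 10 = 317 N down at 0.96 m → arm 0.96 m, τ = 317 × 0.96 = 304.3 N·m counterclockwise.
Net load moment about support B = 873.3 N·m counterclockwise.
Reaction R at support A is upward at 2.118 m, arm 2.118 m → moment R × 2.118 clockwise.
Στ = 0 ⇒ R × 2.118 = 873.3 ⇒ R = 412 N.

R_A ≈ 412 N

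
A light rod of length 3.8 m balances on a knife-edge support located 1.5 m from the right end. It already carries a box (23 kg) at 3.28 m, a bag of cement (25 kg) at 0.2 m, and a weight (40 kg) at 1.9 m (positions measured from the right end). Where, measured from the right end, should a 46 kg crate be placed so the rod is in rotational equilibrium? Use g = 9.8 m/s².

Taking torques about the knife-edge support (at 1.5 m from the right end):
Box: 23 × 9.8 = 225.4 N down at 3.28 m → arm 1.78 m, τ = 225.4 × 1.78 = 401.2 N·m counterclockwise.
Bag of cement: 25 × 9.8 = 245 N down at 0.2 m → arm 1.3 m, τ = 245 × 1.3 = 318.5 N·m clockwise.
Weight: 40 × 9.8 = 392 N down at 1.9 m → arm 0.4 m, τ = 392 × 0.4 = 156.8 N·m counterclockwise.
Net moment of existing loads = 239.5 N·m counterclockwise.
The crate weighs 46 × 9.8 = 450.8 N and must supply an equal clockwise moment, so its lever arm about the knife-edge support is 239.5 / 450.8 = 0.531 m.
That puts it at 1.5 − 0.531 = 0.969 m from the right end.

x ≈ 0.969 m from the right end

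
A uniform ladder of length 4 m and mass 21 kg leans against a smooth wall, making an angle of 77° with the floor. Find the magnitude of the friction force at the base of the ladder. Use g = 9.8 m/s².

Choose the foot of the ladder as the axis so the floor normal and friction both act there and drop out.
Ladder weight 21×9.8 = 205.8 N acts at 2 m along the ladder; its horizontal arm is 2·cos77° = 0.4499 m → τ = 92.59 N·m clockwise.
Wall normal N acts horizontally at the top; its moment arm is the height L sinθ = 4·sin77° = 3.897 m, counterclockwise.
Balancing moments: N × 3.897 = 92.59, giving N = 23.8 N.
ΣFx = 0: friction at the foot balances the wall's push, so f = N_wall = 23.8 N.

f ≈ 23.8 N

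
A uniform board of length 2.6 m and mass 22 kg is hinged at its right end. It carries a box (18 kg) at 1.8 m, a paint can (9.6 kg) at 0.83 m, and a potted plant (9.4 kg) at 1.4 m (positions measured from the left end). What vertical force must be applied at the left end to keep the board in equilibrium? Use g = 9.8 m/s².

Taking torques about the right end:
Beam weight: 22 × 9.8 = 215.6 N down at 1.3 m → arm 1.3 m, τ = 215.6 × 1.3 = 280.3 N·m counterclockwise.
Box: 18 × 9.8 = 176.4 N down at 1.8 m → arm 0.8 m, τ = 176.4 × 0.8 = 141.1 N·m counterclockwise.
Paint can: 9.6 × 9.8 = 94.08 N down at 0.83 m → arm 1.77 m, τ = 94.08 × 1.77 = 166.5 N·m counterclockwise.
Potted plant: 9.4 × 9.8 = 92.12 N down at 1.4 m → arm 1.2 m, τ = 92.12 × 1.2 = 110.5 N·m counterclockwise.
Net moment of the loads = 698.4 N·m counterclockwise.
The upward force F acts at the left end, arm 2.6 m, giving F × 2.6 clockwise.
Setting net torque to zero: F × 2.6 = 698.4 → F = 698.4 / 2.6 = 269 N.

F ≈ 269 N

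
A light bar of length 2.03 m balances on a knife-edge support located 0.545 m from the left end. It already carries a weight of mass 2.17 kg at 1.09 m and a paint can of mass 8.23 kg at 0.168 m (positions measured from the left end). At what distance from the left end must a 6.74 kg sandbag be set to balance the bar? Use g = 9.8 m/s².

x ≈ 0.83 m from the left end

Sum moments about the knife-edge support (at 0.545 m from the left end) (the support reaction has zero arm there).
Weight: 2.17 × 9.8 = 21.27 N down at 1.09 m → arm 0.545 m, τ = 21.27 × 0.545 = 11.59 N·m clockwise.
Paint can: 8.23 × 9.8 = 80.65 N down at 0.168 m → arm 0.377 m, τ = 80.65 × 0.377 = 30.41 N·m counterclockwise.
Net moment of existing loads = 18.82 N·m counterclockwise.
The sandbag weighs 6.74 × 9.8 = 66.05 N and must supply an equal clockwise moment, so its lever arm about the knife-edge support is 18.82 / 66.05 = 0.285 m.
That puts it at 0.545 + 0.285 = 0.83 m from the left end.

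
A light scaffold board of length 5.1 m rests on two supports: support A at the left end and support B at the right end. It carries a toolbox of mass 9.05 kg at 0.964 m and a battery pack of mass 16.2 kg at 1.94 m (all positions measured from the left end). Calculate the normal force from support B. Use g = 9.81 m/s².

Taking torques about support A:
Toolbox: 9.05 × 9.81 = 88.78 N down at 0.964 m → arm 0.964 m, τ = 88.78 × 0.964 = 85.58 N·m clockwise.
Battery pack: 16.2 × 9.81 = 158.9 N down at 1.94 m → arm 1.94 m, τ = 158.9 × 1.94 = 308.3 N·m clockwise.
Net load moment about support A = 393.9 N·m clockwise.
Reaction R at support B is upward at 5.1 m, arm 5.1 m → moment R × 5.1 counterclockwise.
Στ = 0 ⇒ R × 5.1 = 393.9 ⇒ R = 77.2 N.

R_B ≈ 77.2 N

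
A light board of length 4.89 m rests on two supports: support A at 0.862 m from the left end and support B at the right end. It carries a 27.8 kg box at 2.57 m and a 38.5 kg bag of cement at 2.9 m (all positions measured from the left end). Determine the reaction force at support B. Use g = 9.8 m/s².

R_B ≈ 306 N

About support A:
Box: 27.8 × 9.8 = 272.4 N down at 2.57 m → arm 1.708 m, τ = 272.4 × 1.708 = 465.3 N·m clockwise.
Bag of cement: 38.5 × 9.8 = 377.3 N down at 2.9 m → arm 2.038 m, τ = 377.3 × 2.038 = 768.9 N·m clockwise.
Net load moment about support A = 1234 N·m clockwise.
Reaction R at support B is upward at 4.89 m, arm 4.028 m → moment R × 4.028 counterclockwise.
For rotational equilibrium, R × 4.028 = 1234, so R = 306 N.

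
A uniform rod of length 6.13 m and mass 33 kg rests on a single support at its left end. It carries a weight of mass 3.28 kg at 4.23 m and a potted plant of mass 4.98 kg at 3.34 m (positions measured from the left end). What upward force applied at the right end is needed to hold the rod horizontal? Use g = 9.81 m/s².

F ≈ 211 N

Taking torques about the left end:
Beam weight: 33 × 9.81 = 323.7 N down at 3.065 m → arm 3.065 m, τ = 323.7 × 3.065 = 992.1 N·m clockwise.
Weight: 3.28 × 9.81 = 32.18 N down at 4.23 m → arm 4.23 m, τ = 32.18 × 4.23 = 136.1 N·m clockwise.
Potted plant: 4.98 × 9.81 = 48.85 N down at 3.34 m → arm 3.34 m, τ = 48.85 × 3.34 = 163.2 N·m clockwise.
Net moment of the loads = 1291 N·m clockwise.
The upward force F acts at the right end, arm 6.13 m, giving F × 6.13 counterclockwise.
Balancing moments: F × 6.13 = 1291, giving F = 1291 / 6.13 = 211 N.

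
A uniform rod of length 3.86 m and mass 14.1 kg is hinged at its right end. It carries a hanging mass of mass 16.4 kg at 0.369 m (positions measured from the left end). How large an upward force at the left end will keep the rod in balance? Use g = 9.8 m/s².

Take moments about the right end.
Beam weight: 14.1 × 9.8 = 138.2 N down at 1.93 m → arm 1.93 m, τ = 138.2 × 1.93 = 266.7 N·m counterclockwise.
Hanging mass: 16.4 × 9.8 = 160.7 N down at 0.369 m → arm 3.491 m, τ = 160.7 × 3.491 = 561 N·m counterclockwise.
Net moment of the loads = 827.7 N·m counterclockwise.
The upward force F acts at the left end, arm 3.86 m, giving F × 3.86 clockwise.
Balancing moments: F × 3.86 = 827.7, giving F = 827.7 / 3.86 = 214 N.

F ≈ 214 N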